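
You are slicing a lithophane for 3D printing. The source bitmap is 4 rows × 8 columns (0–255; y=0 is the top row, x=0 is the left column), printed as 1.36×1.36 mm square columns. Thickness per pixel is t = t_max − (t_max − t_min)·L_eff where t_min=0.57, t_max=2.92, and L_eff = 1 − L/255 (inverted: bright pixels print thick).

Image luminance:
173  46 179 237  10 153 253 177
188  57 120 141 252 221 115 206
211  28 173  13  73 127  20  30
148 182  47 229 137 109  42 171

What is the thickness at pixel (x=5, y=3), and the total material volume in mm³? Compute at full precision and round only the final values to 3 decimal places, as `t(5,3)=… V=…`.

span = t_max - t_min = 2.92 - 0.57 = 2.350
L(5,3) = 109, L_eff = 1 - 109/255 = 0.572549 (inverted)
t(5,3) = 2.92 - 2.350·0.572549 = 1.575
Σt over all 4·8 pixels = 14681/255 ≈ 57.5725490
V = pitch²·Σt = 1.36²·14681/255 = 106.486

t(5,3)=1.575 V=106.486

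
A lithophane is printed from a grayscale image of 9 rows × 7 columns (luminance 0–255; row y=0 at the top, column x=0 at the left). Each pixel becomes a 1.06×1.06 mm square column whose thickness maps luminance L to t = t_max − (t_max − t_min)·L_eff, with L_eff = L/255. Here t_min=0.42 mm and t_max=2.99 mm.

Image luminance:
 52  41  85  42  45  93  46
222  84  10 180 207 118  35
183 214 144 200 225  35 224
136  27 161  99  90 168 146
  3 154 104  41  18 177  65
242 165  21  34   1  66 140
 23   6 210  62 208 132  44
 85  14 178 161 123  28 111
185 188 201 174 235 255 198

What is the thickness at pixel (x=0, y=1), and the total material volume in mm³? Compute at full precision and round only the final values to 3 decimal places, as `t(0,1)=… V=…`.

t(0,1)=0.753 V=128.262

span = t_max - t_min = 2.99 - 0.42 = 2.570
L(0,1) = 222, L_eff = 222/255 = 0.870588
t(0,1) = 2.99 - 2.570·0.870588 = 0.753
Σt over all 9·7 pixels = 2910887/25500 ≈ 114.1524314
V = pitch²·Σt = 1.06²·2910887/25500 = 128.262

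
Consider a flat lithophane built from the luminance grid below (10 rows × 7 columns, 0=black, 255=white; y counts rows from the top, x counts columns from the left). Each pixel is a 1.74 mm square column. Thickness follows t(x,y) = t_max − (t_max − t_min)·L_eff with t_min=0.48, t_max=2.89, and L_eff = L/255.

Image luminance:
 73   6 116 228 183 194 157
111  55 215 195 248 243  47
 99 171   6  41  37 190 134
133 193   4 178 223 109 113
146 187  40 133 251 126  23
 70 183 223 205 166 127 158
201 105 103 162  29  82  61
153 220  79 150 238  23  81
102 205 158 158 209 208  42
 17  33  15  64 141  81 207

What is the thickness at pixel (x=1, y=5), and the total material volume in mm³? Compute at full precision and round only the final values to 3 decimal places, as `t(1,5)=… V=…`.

span = t_max - t_min = 2.89 - 0.48 = 2.410
L(1,5) = 183, L_eff = 183/255 = 0.717647
t(1,5) = 2.89 - 2.410·0.717647 = 1.160
Σt over all 10·7 pixels = 2973503/25500 ≈ 116.6079608
V = pitch²·Σt = 1.74²·2973503/25500 = 353.042

t(1,5)=1.160 V=353.042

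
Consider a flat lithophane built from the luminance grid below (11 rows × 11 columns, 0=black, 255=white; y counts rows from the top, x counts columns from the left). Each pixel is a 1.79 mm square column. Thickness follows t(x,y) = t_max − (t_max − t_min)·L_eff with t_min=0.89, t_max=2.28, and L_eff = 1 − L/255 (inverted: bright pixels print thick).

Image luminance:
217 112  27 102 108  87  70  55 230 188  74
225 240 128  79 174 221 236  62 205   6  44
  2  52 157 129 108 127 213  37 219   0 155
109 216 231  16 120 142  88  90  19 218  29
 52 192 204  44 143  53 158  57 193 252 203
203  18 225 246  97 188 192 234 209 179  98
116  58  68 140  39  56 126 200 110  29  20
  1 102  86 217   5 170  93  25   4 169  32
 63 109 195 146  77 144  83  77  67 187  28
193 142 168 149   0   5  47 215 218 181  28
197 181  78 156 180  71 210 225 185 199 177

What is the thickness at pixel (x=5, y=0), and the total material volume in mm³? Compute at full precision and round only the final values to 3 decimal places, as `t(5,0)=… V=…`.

t(5,0)=1.364 V=607.975

span = t_max - t_min = 2.28 - 0.89 = 1.390
L(5,0) = 87, L_eff = 1 - 87/255 = 0.658824 (inverted)
t(5,0) = 2.28 - 1.390·0.658824 = 1.364
Σt over all 11·11 pixels = 1612867/8500 ≈ 189.7490588
V = pitch²·Σt = 1.79²·1612867/8500 = 607.975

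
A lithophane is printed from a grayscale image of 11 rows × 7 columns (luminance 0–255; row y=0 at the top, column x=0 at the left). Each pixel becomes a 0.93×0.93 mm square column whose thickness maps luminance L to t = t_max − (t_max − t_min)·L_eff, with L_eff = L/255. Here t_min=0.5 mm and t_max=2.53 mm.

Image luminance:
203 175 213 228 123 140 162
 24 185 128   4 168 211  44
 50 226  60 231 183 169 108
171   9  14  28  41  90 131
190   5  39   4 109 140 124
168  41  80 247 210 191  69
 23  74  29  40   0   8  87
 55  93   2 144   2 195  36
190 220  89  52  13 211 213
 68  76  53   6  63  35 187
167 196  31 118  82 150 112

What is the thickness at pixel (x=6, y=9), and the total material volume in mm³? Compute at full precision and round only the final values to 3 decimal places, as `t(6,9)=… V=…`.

span = t_max - t_min = 2.53 - 0.5 = 2.030
L(6,9) = 187, L_eff = 187/255 = 0.733333
t(6,9) = 2.53 - 2.030·0.733333 = 1.041
Σt over all 11·7 pixels = 1097229/8500 ≈ 129.0857647
V = pitch²·Σt = 0.93²·1097229/8500 = 111.646

t(6,9)=1.041 V=111.646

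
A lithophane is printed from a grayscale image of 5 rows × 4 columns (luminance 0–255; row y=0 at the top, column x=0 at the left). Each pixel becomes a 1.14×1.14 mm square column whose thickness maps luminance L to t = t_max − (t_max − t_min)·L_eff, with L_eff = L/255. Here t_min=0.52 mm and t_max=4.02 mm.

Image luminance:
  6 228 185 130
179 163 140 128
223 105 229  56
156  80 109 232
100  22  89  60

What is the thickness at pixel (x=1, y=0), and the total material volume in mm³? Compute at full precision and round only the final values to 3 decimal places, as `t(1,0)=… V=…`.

span = t_max - t_min = 4.02 - 0.52 = 3.500
L(1,0) = 228, L_eff = 228/255 = 0.894118
t(1,0) = 4.02 - 3.500·0.894118 = 0.891
Σt over all 5·4 pixels = 11332/255 ≈ 44.4392157
V = pitch²·Σt = 1.14²·11332/255 = 57.753

t(1,0)=0.891 V=57.753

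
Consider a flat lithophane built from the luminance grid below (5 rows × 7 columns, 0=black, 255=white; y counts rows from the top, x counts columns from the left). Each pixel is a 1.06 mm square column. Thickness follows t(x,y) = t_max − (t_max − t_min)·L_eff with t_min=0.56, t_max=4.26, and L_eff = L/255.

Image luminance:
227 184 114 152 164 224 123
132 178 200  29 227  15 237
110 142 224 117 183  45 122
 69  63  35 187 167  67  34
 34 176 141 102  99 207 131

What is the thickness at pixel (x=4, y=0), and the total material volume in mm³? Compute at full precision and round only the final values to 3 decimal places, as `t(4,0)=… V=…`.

span = t_max - t_min = 4.26 - 0.56 = 3.700
L(4,0) = 164, L_eff = 164/255 = 0.643137
t(4,0) = 4.26 - 3.700·0.643137 = 1.880
Σt over all 5·7 pixels = 103874/1275 ≈ 81.4698039
V = pitch²·Σt = 1.06²·103874/1275 = 91.539

t(4,0)=1.880 V=91.539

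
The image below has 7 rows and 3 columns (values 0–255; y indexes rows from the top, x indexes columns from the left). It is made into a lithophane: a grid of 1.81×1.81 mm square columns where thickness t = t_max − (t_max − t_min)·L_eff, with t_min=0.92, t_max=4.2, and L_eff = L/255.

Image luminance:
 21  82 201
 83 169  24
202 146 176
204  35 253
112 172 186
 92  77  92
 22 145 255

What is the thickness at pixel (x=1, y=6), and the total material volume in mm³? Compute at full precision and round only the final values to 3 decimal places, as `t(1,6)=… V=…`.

t(1,6)=2.335 V=173.110

span = t_max - t_min = 4.2 - 0.92 = 3.280
L(1,6) = 145, L_eff = 145/255 = 0.568627
t(1,6) = 4.2 - 3.280·0.568627 = 2.335
Σt over all 7·3 pixels = 336857/6375 ≈ 52.8403137
V = pitch²·Σt = 1.81²·336857/6375 = 173.110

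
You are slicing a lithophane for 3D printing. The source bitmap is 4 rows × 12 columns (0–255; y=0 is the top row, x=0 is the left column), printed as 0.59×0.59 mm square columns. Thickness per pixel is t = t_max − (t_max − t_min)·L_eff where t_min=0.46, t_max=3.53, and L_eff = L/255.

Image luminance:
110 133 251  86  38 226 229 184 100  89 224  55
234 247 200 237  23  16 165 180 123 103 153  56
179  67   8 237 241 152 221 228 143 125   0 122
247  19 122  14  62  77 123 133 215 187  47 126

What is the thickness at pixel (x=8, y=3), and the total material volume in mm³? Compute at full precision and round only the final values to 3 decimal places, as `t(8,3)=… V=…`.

span = t_max - t_min = 3.53 - 0.46 = 3.070
L(8,3) = 215, L_eff = 215/255 = 0.843137
t(8,3) = 3.53 - 3.070·0.843137 = 0.942
Σt over all 4·12 pixels = 2307721/25500 ≈ 90.4988627
V = pitch²·Σt = 0.59²·2307721/25500 = 31.503

t(8,3)=0.942 V=31.503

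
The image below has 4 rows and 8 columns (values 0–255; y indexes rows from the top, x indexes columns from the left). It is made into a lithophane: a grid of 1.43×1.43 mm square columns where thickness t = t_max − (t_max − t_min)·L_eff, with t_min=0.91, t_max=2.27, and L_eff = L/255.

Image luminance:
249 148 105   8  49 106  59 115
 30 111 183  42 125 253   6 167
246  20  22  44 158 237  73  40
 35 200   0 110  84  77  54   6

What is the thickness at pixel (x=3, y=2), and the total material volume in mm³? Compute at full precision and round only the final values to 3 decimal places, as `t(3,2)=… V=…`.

span = t_max - t_min = 2.27 - 0.91 = 1.360
L(3,2) = 44, L_eff = 44/255 = 0.172549
t(3,2) = 2.27 - 1.360·0.172549 = 2.035
Σt over all 4·8 pixels = 55.776
V = pitch²·Σt = 1.43²·55.776 = 114.056

t(3,2)=2.035 V=114.056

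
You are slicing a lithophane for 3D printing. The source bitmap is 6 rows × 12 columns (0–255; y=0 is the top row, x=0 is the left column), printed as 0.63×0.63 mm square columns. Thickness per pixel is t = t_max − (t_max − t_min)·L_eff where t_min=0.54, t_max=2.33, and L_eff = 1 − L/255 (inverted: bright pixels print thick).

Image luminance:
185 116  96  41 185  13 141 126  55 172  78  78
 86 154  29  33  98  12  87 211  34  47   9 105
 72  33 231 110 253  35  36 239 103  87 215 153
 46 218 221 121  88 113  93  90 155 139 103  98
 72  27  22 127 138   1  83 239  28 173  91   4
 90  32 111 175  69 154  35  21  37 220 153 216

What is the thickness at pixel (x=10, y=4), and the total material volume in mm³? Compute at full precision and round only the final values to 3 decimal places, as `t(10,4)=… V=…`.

t(10,4)=1.179 V=36.497

span = t_max - t_min = 2.33 - 0.54 = 1.790
L(10,4) = 91, L_eff = 1 - 91/255 = 0.643137 (inverted)
t(10,4) = 2.33 - 1.790·0.643137 = 1.179
Σt over all 6·12 pixels = 2344859/25500 ≈ 91.9552549
V = pitch²·Σt = 0.63²·2344859/25500 = 36.497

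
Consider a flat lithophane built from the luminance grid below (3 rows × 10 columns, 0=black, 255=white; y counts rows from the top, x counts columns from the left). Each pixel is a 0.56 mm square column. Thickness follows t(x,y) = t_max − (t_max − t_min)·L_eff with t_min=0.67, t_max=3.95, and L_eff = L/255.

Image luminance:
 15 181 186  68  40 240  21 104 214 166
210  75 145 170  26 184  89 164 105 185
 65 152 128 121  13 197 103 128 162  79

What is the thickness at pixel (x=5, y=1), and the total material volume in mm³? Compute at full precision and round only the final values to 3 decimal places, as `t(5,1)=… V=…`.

span = t_max - t_min = 3.95 - 0.67 = 3.280
L(5,1) = 184, L_eff = 184/255 = 0.721569
t(5,1) = 3.95 - 3.280·0.721569 = 1.583
Σt over all 3·10 pixels = 898171/12750 ≈ 70.4447843
V = pitch²·Σt = 0.56²·898171/12750 = 22.091

t(5,1)=1.583 V=22.091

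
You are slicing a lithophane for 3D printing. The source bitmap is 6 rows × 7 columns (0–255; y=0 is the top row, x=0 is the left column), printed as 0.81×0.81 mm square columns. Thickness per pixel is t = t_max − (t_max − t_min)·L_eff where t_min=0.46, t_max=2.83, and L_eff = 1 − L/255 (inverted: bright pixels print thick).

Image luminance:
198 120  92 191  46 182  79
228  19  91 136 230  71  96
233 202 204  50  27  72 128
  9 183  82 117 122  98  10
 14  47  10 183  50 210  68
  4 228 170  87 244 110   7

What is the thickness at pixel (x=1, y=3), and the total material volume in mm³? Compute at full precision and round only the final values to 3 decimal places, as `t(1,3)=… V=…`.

span = t_max - t_min = 2.83 - 0.46 = 2.370
L(1,3) = 183, L_eff = 1 - 183/255 = 0.282353 (inverted)
t(1,3) = 2.83 - 2.370·0.282353 = 2.161
Σt over all 6·7 pixels = 134828/2125 ≈ 63.4484706
V = pitch²·Σt = 0.81²·134828/2125 = 41.629

t(1,3)=2.161 V=41.629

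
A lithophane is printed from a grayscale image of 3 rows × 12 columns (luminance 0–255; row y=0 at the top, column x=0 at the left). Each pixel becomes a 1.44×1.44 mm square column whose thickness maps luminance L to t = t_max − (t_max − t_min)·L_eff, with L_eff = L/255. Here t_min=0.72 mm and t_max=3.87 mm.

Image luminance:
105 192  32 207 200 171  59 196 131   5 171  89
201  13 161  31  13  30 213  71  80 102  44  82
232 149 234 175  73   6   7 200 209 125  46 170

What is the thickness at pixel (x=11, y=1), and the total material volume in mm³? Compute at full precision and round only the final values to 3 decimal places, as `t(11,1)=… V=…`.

t(11,1)=2.857 V=180.670

span = t_max - t_min = 3.87 - 0.72 = 3.150
L(11,1) = 82, L_eff = 82/255 = 0.321569
t(11,1) = 3.87 - 3.150·0.321569 = 2.857
Σt over all 3·12 pixels = 148119/1700 ≈ 87.1288235
V = pitch²·Σt = 1.44²·148119/1700 = 180.670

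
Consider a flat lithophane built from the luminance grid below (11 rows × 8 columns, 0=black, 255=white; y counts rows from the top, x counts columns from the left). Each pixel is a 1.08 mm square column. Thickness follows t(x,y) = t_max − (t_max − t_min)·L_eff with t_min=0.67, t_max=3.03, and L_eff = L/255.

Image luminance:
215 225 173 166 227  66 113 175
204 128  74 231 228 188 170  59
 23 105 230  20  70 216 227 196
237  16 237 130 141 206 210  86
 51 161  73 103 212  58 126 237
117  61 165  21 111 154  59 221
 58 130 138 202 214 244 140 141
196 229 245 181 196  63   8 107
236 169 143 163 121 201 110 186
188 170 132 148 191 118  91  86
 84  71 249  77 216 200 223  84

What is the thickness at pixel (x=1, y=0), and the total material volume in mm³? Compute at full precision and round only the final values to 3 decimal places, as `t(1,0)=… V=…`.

t(1,0)=0.948 V=169.909

span = t_max - t_min = 3.03 - 0.67 = 2.360
L(1,0) = 225, L_eff = 225/255 = 0.882353
t(1,0) = 3.03 - 2.360·0.882353 = 0.948
Σt over all 11·8 pixels = 309547/2125 ≈ 145.6691765
V = pitch²·Σt = 1.08²·309547/2125 = 169.909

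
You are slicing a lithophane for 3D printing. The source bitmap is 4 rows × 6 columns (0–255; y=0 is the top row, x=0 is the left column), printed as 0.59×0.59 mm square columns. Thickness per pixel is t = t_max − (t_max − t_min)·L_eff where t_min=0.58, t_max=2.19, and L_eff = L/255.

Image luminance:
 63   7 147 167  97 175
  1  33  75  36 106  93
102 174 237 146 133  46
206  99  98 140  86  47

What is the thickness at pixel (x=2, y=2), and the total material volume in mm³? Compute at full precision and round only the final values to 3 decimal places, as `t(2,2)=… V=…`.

t(2,2)=0.694 V=12.771

span = t_max - t_min = 2.19 - 0.58 = 1.610
L(2,2) = 237, L_eff = 237/255 = 0.929412
t(2,2) = 2.19 - 1.610·0.929412 = 0.694
Σt over all 4·6 pixels = 155921/4250 ≈ 36.6872941
V = pitch²·Σt = 0.59²·155921/4250 = 12.771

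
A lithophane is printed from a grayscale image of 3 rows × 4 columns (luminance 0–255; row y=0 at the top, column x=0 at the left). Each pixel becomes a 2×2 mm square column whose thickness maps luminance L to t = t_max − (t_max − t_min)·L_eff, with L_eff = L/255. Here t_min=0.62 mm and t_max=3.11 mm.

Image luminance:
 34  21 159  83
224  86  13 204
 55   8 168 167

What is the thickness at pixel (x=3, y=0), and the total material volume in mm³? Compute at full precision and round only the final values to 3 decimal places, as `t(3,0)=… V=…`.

t(3,0)=2.300 V=101.550

span = t_max - t_min = 3.11 - 0.62 = 2.490
L(3,0) = 83, L_eff = 83/255 = 0.325490
t(3,0) = 3.11 - 2.490·0.325490 = 2.300
Σt over all 3·4 pixels = 107897/4250 ≈ 25.3875294
V = pitch²·Σt = 2²·107897/4250 = 101.550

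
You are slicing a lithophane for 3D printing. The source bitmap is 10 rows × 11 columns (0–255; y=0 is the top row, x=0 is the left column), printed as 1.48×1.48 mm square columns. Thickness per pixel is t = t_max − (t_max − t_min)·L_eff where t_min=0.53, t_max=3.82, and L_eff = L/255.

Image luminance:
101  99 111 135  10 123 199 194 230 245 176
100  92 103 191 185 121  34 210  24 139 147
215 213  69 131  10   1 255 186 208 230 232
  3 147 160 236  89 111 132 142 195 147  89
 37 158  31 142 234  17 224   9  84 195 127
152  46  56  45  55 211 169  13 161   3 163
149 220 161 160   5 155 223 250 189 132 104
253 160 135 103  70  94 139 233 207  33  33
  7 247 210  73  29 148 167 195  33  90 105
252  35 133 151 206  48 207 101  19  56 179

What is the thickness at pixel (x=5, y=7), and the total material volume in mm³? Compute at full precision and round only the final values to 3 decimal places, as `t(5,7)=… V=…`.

t(5,7)=2.607 V=513.427

span = t_max - t_min = 3.82 - 0.53 = 3.290
L(5,7) = 94, L_eff = 94/255 = 0.368627
t(5,7) = 3.82 - 3.290·0.368627 = 2.607
Σt over all 10·11 pixels = 5977171/25500 ≈ 234.3988627
V = pitch²·Σt = 1.48²·5977171/25500 = 513.427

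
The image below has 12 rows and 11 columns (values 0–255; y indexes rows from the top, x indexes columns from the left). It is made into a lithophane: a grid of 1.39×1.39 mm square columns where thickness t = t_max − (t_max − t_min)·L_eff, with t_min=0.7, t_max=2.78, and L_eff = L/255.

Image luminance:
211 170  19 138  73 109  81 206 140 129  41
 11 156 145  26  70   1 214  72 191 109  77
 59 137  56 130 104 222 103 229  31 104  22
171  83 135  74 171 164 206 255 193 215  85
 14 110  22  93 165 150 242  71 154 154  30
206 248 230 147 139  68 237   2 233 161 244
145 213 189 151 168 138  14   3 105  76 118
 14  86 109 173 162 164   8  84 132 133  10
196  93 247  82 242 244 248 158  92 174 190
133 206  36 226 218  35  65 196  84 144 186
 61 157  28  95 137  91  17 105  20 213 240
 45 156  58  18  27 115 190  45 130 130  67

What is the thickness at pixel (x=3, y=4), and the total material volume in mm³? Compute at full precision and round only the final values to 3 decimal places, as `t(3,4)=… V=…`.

span = t_max - t_min = 2.78 - 0.7 = 2.080
L(3,4) = 93, L_eff = 93/255 = 0.364706
t(3,4) = 2.78 - 2.080·0.364706 = 2.021
Σt over all 12·11 pixels = 1481734/6375 ≈ 232.4288627
V = pitch²·Σt = 1.39²·1481734/6375 = 449.076

t(3,4)=2.021 V=449.076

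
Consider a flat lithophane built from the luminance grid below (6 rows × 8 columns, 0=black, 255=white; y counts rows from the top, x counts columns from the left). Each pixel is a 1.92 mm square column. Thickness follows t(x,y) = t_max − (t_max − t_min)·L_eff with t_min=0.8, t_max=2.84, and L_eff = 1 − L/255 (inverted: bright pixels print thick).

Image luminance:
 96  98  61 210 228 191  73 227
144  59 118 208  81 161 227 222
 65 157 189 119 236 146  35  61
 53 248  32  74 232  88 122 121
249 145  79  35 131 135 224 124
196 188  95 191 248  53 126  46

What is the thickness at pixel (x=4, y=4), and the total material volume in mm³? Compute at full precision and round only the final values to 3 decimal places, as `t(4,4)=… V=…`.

span = t_max - t_min = 2.84 - 0.8 = 2.040
L(4,4) = 131, L_eff = 1 - 131/255 = 0.486275 (inverted)
t(4,4) = 2.84 - 2.040·0.486275 = 1.848
Σt over all 6·8 pixels = 91.576
V = pitch²·Σt = 1.92²·91.576 = 337.586

t(4,4)=1.848 V=337.586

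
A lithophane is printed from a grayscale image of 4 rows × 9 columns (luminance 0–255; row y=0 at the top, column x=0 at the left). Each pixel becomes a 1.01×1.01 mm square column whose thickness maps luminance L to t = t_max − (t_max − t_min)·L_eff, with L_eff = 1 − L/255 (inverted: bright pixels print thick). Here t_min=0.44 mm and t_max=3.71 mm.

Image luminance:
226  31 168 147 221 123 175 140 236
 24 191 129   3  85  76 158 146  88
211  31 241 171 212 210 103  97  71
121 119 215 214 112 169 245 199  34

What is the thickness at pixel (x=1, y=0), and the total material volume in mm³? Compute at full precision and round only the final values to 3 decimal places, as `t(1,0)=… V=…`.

span = t_max - t_min = 3.71 - 0.44 = 3.270
L(1,0) = 31, L_eff = 1 - 31/255 = 0.878431 (inverted)
t(1,0) = 3.71 - 3.270·0.878431 = 0.838
Σt over all 4·9 pixels = 347559/4250 ≈ 81.7785882
V = pitch²·Σt = 1.01²·347559/4250 = 83.422

t(1,0)=0.838 V=83.422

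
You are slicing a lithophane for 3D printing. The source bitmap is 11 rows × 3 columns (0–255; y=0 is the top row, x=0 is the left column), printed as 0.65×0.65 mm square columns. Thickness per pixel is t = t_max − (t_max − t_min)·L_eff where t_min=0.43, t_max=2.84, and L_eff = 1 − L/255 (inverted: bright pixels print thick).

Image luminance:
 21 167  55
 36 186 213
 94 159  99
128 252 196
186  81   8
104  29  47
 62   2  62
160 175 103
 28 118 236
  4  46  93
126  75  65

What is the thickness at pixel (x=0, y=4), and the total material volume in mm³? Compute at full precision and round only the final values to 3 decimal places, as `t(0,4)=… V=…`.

t(0,4)=2.188 V=19.635

span = t_max - t_min = 2.84 - 0.43 = 2.410
L(0,4) = 186, L_eff = 1 - 186/255 = 0.270588 (inverted)
t(0,4) = 2.84 - 2.410·0.270588 = 2.188
Σt over all 11·3 pixels = 1185101/25500 ≈ 46.4745490
V = pitch²·Σt = 0.65²·1185101/25500 = 19.635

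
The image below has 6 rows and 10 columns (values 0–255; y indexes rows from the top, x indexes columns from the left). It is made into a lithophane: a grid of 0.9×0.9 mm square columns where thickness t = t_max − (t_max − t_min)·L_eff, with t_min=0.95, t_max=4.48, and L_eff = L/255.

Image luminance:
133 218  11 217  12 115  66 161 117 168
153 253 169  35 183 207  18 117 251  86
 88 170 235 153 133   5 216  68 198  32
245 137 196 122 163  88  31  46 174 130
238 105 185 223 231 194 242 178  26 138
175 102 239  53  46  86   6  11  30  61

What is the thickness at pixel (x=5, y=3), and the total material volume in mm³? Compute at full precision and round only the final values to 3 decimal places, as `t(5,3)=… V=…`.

t(5,3)=3.262 V=129.269

span = t_max - t_min = 4.48 - 0.95 = 3.530
L(5,3) = 88, L_eff = 88/255 = 0.345098
t(5,3) = 4.48 - 3.530·0.345098 = 3.262
Σt over all 6·10 pixels = 4069583/25500 ≈ 159.5914902
V = pitch²·Σt = 0.9²·4069583/25500 = 129.269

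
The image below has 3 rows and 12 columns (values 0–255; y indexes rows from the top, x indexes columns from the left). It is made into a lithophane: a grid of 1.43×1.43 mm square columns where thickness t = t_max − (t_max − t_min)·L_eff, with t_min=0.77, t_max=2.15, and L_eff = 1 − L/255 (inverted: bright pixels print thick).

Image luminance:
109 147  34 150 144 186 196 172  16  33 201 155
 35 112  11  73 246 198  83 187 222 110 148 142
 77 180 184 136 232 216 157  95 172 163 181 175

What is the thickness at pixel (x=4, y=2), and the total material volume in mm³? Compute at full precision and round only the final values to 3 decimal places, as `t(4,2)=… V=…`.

t(4,2)=2.026 V=112.880

span = t_max - t_min = 2.15 - 0.77 = 1.380
L(4,2) = 232, L_eff = 1 - 232/255 = 0.090196 (inverted)
t(4,2) = 2.15 - 1.380·0.090196 = 2.026
Σt over all 3·12 pixels = 117302/2125 ≈ 55.2009412
V = pitch²·Σt = 1.43²·117302/2125 = 112.880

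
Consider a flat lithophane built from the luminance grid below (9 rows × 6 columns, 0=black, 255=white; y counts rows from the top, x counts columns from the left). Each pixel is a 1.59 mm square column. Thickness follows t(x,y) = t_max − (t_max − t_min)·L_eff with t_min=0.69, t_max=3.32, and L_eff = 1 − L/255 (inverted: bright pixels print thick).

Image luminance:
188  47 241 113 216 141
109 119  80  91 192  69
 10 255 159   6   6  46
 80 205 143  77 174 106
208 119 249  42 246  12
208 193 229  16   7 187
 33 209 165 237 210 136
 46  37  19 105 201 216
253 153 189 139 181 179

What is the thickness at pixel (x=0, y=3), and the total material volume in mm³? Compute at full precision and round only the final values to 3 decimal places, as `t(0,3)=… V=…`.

t(0,3)=1.515 V=284.460

span = t_max - t_min = 3.32 - 0.69 = 2.630
L(0,3) = 80, L_eff = 1 - 80/255 = 0.686275 (inverted)
t(0,3) = 3.32 - 2.630·0.686275 = 1.515
Σt over all 9·6 pixels = 2869241/25500 ≈ 112.5192549
V = pitch²·Σt = 1.59²·2869241/25500 = 284.460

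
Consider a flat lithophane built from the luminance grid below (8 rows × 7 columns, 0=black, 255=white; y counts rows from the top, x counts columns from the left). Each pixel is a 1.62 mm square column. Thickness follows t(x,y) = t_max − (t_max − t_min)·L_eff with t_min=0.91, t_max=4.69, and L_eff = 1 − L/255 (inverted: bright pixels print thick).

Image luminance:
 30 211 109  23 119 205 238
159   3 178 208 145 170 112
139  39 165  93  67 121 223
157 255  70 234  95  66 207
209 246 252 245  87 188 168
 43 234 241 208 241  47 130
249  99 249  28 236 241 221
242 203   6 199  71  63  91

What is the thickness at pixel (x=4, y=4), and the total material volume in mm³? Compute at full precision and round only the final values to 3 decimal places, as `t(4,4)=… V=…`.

t(4,4)=2.200 V=467.448

span = t_max - t_min = 4.69 - 0.91 = 3.780
L(4,4) = 87, L_eff = 1 - 87/255 = 0.658824 (inverted)
t(4,4) = 4.69 - 3.780·0.658824 = 2.200
Σt over all 8·7 pixels = 378497/2125 ≈ 178.1162353
V = pitch²·Σt = 1.62²·378497/2125 = 467.448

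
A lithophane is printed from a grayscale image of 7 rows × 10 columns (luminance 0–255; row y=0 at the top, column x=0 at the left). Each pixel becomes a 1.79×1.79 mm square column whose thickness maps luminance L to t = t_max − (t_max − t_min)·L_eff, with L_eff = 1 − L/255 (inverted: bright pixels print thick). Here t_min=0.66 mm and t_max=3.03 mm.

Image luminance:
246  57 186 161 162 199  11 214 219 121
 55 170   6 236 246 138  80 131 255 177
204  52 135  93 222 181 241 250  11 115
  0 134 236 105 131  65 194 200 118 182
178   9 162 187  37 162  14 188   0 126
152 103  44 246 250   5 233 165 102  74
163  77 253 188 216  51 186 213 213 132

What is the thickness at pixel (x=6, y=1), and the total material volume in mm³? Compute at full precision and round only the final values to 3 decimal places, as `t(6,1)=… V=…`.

t(6,1)=1.404 V=447.847

span = t_max - t_min = 3.03 - 0.66 = 2.370
L(6,1) = 80, L_eff = 1 - 80/255 = 0.686275 (inverted)
t(6,1) = 3.03 - 2.370·0.686275 = 1.404
Σt over all 7·10 pixels = 297018/2125 ≈ 139.7731765
V = pitch²·Σt = 1.79²·297018/2125 = 447.847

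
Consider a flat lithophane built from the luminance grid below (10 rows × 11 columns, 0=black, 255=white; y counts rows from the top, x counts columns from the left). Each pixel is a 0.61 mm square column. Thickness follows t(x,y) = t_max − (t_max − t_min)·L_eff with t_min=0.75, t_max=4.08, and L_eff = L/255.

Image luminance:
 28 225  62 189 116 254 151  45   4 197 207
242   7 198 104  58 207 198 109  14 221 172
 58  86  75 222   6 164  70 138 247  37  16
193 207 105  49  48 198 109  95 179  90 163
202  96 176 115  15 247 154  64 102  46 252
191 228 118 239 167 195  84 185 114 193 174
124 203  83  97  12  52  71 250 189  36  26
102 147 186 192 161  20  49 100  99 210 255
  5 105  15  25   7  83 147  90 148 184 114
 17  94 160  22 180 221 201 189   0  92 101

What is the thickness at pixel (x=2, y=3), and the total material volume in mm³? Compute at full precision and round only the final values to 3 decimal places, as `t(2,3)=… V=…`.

t(2,3)=2.709 V=100.019

span = t_max - t_min = 4.08 - 0.75 = 3.330
L(2,3) = 105, L_eff = 105/255 = 0.411765
t(2,3) = 4.08 - 3.330·0.411765 = 2.709
Σt over all 10·11 pixels = 571194/2125 ≈ 268.7971765
V = pitch²·Σt = 0.61²·571194/2125 = 100.019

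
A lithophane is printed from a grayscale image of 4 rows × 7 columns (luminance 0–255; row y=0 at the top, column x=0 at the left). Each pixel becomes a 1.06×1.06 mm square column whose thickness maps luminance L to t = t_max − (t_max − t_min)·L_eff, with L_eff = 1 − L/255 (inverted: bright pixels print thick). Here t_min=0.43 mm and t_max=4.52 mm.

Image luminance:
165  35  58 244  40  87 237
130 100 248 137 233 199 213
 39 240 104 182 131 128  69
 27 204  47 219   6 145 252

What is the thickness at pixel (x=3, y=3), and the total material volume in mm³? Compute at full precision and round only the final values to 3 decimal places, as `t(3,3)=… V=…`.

t(3,3)=3.943 V=84.155

span = t_max - t_min = 4.52 - 0.43 = 4.090
L(3,3) = 219, L_eff = 1 - 219/255 = 0.141176 (inverted)
t(3,3) = 4.52 - 4.090·0.141176 = 3.943
Σt over all 4·7 pixels = 1909891/25500 ≈ 74.8976863
V = pitch²·Σt = 1.06²·1909891/25500 = 84.155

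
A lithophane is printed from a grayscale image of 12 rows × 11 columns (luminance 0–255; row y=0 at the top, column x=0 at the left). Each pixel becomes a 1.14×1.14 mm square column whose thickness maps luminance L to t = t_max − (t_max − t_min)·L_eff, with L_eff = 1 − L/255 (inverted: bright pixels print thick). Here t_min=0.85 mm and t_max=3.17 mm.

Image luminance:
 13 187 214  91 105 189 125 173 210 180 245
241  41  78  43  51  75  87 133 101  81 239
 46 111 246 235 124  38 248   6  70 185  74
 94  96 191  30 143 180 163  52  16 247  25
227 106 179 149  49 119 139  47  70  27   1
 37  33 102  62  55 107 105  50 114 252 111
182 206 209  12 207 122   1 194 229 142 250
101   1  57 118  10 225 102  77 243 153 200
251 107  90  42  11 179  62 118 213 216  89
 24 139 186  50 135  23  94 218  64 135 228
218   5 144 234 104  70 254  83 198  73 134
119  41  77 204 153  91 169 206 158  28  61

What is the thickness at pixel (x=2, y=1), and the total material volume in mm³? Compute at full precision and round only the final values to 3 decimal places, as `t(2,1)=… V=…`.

span = t_max - t_min = 3.17 - 0.85 = 2.320
L(2,1) = 78, L_eff = 1 - 78/255 = 0.694118 (inverted)
t(2,1) = 3.17 - 2.320·0.694118 = 1.560
Σt over all 12·11 pixels = 1654991/6375 ≈ 259.6064314
V = pitch²·Σt = 1.14²·1654991/6375 = 337.385

t(2,1)=1.560 V=337.385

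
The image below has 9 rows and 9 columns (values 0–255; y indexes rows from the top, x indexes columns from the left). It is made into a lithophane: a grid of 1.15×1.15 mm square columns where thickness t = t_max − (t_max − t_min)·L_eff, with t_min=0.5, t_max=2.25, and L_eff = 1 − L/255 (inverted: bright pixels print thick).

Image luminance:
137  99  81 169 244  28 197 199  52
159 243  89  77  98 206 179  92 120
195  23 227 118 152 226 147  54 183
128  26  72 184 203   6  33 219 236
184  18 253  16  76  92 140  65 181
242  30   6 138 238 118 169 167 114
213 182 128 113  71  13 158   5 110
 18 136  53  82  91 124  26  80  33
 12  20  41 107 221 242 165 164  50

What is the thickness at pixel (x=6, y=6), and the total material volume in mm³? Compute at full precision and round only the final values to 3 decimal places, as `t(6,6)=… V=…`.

t(6,6)=1.584 V=142.560

span = t_max - t_min = 2.25 - 0.5 = 1.750
L(6,6) = 158, L_eff = 1 - 158/255 = 0.380392 (inverted)
t(6,6) = 2.25 - 1.750·0.380392 = 1.584
Σt over all 9·9 pixels = 27488/255 ≈ 107.7960784
V = pitch²·Σt = 1.15²·27488/255 = 142.560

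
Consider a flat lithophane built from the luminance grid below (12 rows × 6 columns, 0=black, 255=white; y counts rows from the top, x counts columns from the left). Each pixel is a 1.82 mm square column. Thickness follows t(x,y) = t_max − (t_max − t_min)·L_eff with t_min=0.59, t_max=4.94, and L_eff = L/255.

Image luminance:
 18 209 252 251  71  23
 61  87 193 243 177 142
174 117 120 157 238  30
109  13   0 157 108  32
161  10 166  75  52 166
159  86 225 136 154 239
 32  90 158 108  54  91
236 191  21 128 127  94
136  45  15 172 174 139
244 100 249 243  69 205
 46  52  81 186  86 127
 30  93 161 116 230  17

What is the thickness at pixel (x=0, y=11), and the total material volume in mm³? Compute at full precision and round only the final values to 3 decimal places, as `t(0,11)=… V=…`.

t(0,11)=4.428 V=672.033

span = t_max - t_min = 4.94 - 0.59 = 4.350
L(0,11) = 30, L_eff = 30/255 = 0.117647
t(0,11) = 4.94 - 4.350·0.117647 = 4.428
Σt over all 12·6 pixels = 344903/1700 ≈ 202.8841176
V = pitch²·Σt = 1.82²·344903/1700 = 672.033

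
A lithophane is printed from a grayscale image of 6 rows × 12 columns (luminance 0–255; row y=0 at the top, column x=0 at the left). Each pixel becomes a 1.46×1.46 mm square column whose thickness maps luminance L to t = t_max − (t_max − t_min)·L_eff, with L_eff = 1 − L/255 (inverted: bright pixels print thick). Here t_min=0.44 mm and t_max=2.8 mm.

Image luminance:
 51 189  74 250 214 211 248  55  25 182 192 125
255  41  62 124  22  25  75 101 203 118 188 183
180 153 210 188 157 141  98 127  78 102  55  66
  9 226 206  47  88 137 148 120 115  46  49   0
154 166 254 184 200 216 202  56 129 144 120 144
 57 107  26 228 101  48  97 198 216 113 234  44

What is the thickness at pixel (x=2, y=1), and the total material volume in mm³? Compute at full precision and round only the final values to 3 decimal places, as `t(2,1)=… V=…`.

span = t_max - t_min = 2.8 - 0.44 = 2.360
L(2,1) = 62, L_eff = 1 - 62/255 = 0.756863 (inverted)
t(2,1) = 2.8 - 2.360·0.756863 = 1.014
Σt over all 6·12 pixels = 756383/6375 ≈ 118.6483137
V = pitch²·Σt = 1.46²·756383/6375 = 252.911

t(2,1)=1.014 V=252.911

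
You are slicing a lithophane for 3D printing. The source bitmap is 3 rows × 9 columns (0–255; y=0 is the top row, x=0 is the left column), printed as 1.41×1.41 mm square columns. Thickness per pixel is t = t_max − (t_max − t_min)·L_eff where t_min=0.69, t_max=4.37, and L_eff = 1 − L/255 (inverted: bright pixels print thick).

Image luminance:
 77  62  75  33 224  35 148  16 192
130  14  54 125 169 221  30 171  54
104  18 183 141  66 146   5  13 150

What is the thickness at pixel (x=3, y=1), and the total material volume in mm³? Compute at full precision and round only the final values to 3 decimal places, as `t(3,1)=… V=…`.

t(3,1)=2.494 V=113.242

span = t_max - t_min = 4.37 - 0.69 = 3.680
L(3,1) = 125, L_eff = 1 - 125/255 = 0.509804 (inverted)
t(3,1) = 4.37 - 3.680·0.509804 = 2.494
Σt over all 3·9 pixels = 1452473/25500 ≈ 56.9597255
V = pitch²·Σt = 1.41²·1452473/25500 = 113.242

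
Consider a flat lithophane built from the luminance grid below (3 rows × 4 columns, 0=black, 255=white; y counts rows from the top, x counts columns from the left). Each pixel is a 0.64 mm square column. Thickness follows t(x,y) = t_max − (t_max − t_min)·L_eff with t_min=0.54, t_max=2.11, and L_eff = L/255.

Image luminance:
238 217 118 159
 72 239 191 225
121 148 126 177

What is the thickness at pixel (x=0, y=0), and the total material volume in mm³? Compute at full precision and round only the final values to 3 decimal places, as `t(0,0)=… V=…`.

t(0,0)=0.645 V=5.249

span = t_max - t_min = 2.11 - 0.54 = 1.570
L(0,0) = 238, L_eff = 238/255 = 0.933333
t(0,0) = 2.11 - 1.570·0.933333 = 0.645
Σt over all 3·4 pixels = 108931/8500 ≈ 12.8154118
V = pitch²·Σt = 0.64²·108931/8500 = 5.249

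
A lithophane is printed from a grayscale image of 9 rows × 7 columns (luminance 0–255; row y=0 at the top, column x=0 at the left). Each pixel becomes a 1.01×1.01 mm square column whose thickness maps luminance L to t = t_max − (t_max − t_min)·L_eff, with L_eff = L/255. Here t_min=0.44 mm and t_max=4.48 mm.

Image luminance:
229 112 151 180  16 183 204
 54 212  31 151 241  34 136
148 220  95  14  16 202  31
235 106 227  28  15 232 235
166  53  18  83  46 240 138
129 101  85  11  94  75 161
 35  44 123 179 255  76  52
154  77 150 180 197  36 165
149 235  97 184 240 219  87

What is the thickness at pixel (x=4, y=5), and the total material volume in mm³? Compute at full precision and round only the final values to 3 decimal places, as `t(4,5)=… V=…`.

span = t_max - t_min = 4.48 - 0.44 = 4.040
L(4,5) = 94, L_eff = 94/255 = 0.368627
t(4,5) = 4.48 - 4.040·0.368627 = 2.991
Σt over all 9·7 pixels = 984008/6375 ≈ 154.3541961
V = pitch²·Σt = 1.01²·984008/6375 = 157.457

t(4,5)=2.991 V=157.457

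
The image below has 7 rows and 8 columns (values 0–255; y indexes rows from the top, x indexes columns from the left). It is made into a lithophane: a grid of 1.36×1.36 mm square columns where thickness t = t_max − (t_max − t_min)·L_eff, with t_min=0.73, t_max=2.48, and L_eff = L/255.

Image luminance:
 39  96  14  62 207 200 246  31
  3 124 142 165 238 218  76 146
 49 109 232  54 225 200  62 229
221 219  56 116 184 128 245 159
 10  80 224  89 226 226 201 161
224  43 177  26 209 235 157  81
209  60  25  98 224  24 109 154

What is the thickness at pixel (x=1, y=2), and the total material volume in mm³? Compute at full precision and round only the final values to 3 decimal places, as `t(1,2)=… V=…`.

span = t_max - t_min = 2.48 - 0.73 = 1.750
L(1,2) = 109, L_eff = 109/255 = 0.427451
t(1,2) = 2.48 - 1.750·0.427451 = 1.732
Σt over all 7·8 pixels = 145481/1700 ≈ 85.5770588
V = pitch²·Σt = 1.36²·145481/1700 = 158.283

t(1,2)=1.732 V=158.283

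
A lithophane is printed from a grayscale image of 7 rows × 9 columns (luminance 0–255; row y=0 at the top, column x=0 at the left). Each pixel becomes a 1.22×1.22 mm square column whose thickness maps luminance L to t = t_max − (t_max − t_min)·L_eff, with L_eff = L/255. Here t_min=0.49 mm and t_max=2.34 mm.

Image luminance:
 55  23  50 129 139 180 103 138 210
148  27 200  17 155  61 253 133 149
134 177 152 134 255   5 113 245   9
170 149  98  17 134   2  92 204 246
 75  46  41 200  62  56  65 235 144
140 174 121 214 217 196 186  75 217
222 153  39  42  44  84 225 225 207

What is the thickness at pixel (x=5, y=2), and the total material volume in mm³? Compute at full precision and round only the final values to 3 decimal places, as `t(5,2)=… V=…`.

t(5,2)=2.304 V=130.756

span = t_max - t_min = 2.34 - 0.49 = 1.850
L(5,2) = 5, L_eff = 5/255 = 0.019608
t(5,2) = 2.34 - 1.850·0.019608 = 2.304
Σt over all 7·9 pixels = 87.85
V = pitch²·Σt = 1.22²·87.85 = 130.756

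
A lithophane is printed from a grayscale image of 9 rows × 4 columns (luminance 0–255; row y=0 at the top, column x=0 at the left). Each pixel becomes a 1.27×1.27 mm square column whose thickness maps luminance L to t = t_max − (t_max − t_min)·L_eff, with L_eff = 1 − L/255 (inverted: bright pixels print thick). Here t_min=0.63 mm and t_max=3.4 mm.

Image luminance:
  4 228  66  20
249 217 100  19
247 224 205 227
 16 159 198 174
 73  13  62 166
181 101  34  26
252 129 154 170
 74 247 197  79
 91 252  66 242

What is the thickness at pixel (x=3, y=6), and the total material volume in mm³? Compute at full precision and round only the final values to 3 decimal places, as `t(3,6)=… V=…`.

span = t_max - t_min = 3.4 - 0.63 = 2.770
L(3,6) = 170, L_eff = 1 - 170/255 = 0.333333 (inverted)
t(3,6) = 3.4 - 2.770·0.333333 = 2.477
Σt over all 9·4 pixels = 325469/4250 ≈ 76.5809412
V = pitch²·Σt = 1.27²·325469/4250 = 123.517

t(3,6)=2.477 V=123.517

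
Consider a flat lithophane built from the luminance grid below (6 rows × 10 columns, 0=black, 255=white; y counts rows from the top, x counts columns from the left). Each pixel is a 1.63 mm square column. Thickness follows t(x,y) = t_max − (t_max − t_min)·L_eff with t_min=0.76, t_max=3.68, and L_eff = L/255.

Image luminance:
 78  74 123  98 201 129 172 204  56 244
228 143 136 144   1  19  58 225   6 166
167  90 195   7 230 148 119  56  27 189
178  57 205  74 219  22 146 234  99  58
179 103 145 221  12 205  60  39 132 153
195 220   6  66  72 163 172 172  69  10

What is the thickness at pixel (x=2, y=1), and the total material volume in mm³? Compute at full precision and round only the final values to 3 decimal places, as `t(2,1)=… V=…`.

t(2,1)=2.123 V=360.927

span = t_max - t_min = 3.68 - 0.76 = 2.920
L(2,1) = 136, L_eff = 136/255 = 0.533333
t(2,1) = 3.68 - 2.920·0.533333 = 2.123
Σt over all 6·10 pixels = 288671/2125 ≈ 135.8451765
V = pitch²·Σt = 1.63²·288671/2125 = 360.927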